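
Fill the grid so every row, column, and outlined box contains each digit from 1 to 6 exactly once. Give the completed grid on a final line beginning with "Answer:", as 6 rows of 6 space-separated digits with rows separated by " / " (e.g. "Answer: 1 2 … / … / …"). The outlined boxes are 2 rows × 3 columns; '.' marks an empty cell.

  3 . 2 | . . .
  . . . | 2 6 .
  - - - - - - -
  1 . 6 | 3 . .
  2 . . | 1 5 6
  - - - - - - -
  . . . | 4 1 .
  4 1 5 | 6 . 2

Step 1. [r1c5∈{4}] r1c5 is down to just 4 ⇒ r1c5=4.
Step 2. [r5c6∈{3,5}] row 5 places 5 nowhere but r5c6, so r5c6=5.
Step 3. [r3c2∈{4,5}] 5 has one home in row 3: r3c2 ⇒ r3c2=5.
Step 4. [r5c3∈{3}] r5c3 has the single candidate 3, so r5c3=3.
Step 5. [r2c2∈{4}] nothing but 4 survives at r2c2, so r2c2=4.
Step 6. [r2c3∈{1}] r2c3 has the single candidate 1, so r2c3=1.
Step 7. [r1c2∈{6}] r1c2 is down to just 6. So r1c2=6.
Step 8. [r3c6∈{4}] r3c6 has the single candidate 4. So r3c6=4.
Step 9. [r3c5∈{2}] r3c5 is down to just 2. So r3c5=2.
Step 10. [r4c2∈{3}] only 3 remains possible at r4c2, so r4c2=3.
Step 11. [r4c3∈{4}] r4c3 has the single candidate 4, so r4c3=4.
Step 12. [r1c4∈{5}] r1c4 is down to just 5. So r1c4=5.
Step 13. [r2c1∈{5}] r2c1's peers cover all but 5. So r2c1=5.
Step 14. [r1c6∈{1}] r1c6's peers cover all but 1, so r1c6=1.
Step 15. [r6c5∈{3}] r6c5's peers cover all but 3 ⇒ r6c5=3.
Step 16. [r2c6∈{3}] only 3 remains possible at r2c6. So r2c6=3.
Step 17. [r5c1∈{6}] only 6 remains possible at r5c1 ⇒ r5c1=6.
Step 18. [r5c2∈{2}] only 2 remains possible at r5c2. So r5c2=2.

Answer: 3 6 2 5 4 1 / 5 4 1 2 6 3 / 1 5 6 3 2 4 / 2 3 4 1 5 6 / 6 2 3 4 1 5 / 4 1 5 6 3 2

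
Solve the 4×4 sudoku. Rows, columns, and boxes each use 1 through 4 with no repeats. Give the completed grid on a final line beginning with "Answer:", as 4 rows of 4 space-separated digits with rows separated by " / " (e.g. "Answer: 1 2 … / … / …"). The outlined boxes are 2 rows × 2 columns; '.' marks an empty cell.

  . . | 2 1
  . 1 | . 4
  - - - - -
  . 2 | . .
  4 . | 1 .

Step 1. [r3c4∈{3}] r3c4's peers cover all but 3. So r3c4=3.
Step 2. [r1c1∈{3}] r1c1's peers cover all but 3. So r1c1=3.
Step 3. [r3c3∈{4}] nothing but 4 survives at r3c3, so r3c3=4.
Step 4. [r4c2∈{3}] r4c2 is down to just 3, so r4c2=3.
Step 5. [r1c2∈{4}] nothing but 4 survives at r1c2, so r1c2=4.
Step 6. [r3c1∈{1}] r3c1's peers cover all but 1. So r3c1=1.
Step 7. [r4c4∈{2}] only 2 remains possible at r4c4 ⇒ r4c4=2.
Step 8. [r2c3∈{3}] r2c3's peers cover all but 3, so r2c3=3.
Step 9. [r2c1∈{2}] only 2 remains possible at r2c1. So r2c1=2.

Answer: 3 4 2 1 / 2 1 3 4 / 1 2 4 3 / 4 3 1 2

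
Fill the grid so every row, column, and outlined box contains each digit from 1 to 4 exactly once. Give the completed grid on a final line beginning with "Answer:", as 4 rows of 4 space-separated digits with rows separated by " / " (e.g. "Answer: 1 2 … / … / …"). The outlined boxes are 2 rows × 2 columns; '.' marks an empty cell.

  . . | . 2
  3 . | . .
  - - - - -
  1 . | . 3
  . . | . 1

Step 1. [r4c1∈{2,4}] across col 1, 2 lands solely at r4c1 ⇒ r4c1=2.
Step 2. [r4c3∈{4}] nothing but 4 survives at r4c3, so r4c3=4.
Step 3. [r1c1∈{4}] r1c1 is down to just 4, so r1c1=4.
Step 4. [r1c2∈{1}] nothing but 1 survives at r1c2, so r1c2=1.
Step 5. [r2c3∈{1}] nothing but 1 survives at r2c3. So r2c3=1.
Step 6. [r1c3∈{3}] r1c3 has the single candidate 3, so r1c3=3.
Step 7. [r4c2∈{3}] r4c2 is down to just 3 ⇒ r4c2=3.
Step 8. [r2c2∈{2}] r2c2's peers cover all but 2 ⇒ r2c2=2.
Step 9. [r3c2∈{4}] r3c2 has the single candidate 4 ⇒ r3c2=4.
Step 10. [r2c4∈{4}] r2c4 has the single candidate 4, so r2c4=4.
Step 11. [r3c3∈{2}] r3c3's peers cover all but 2. So r3c3=2.

Answer: 4 1 3 2 / 3 2 1 4 / 1 4 2 3 / 2 3 4 1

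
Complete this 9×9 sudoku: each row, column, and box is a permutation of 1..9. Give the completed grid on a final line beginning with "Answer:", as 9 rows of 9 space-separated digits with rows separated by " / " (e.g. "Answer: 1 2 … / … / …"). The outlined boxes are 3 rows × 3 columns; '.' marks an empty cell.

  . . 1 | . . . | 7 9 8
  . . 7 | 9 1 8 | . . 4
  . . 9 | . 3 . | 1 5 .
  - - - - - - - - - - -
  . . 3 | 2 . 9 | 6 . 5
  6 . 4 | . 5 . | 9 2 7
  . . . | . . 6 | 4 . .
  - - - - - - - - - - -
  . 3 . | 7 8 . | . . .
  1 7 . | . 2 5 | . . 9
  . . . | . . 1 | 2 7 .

Step 1. [r7c6∈{4}] only 4 remains possible at r7c6, so r7c6=4.
Step 2. [r7c1∈{2,5,9}] across row 7, 9 lands solely at r7c1, so r7c1=9.
Step 3. [r6c2∈{1,2,5,8,9}] 9 has one home in row 6: r6c2 ⇒ r6c2=9.
Step 4. [r1c4∈{4,5,6}] col 4 places 5 nowhere but r1c4 ⇒ r1c4=5.
Step 5. [r3c4∈{4,6}] 4 has one home in col 4: r3c4. So r3c4=4.
Step 6. [r3c9∈{2,6}] 2 has one home in col 9: r3c9 ⇒ r3c9=2.
Step 7. [r3c1∈{8}] r3c1's peers cover all but 8 ⇒ r3c1=8.
Step 8. [r2c8∈{3,6}] across box 3, 6 lands solely at r2c8. So r2c8=6.
Step 9. [r7c8∈{1}] r7c8's peers cover all but 1 ⇒ r7c8=1.
Step 10. [r4c8∈{8}] only 8 remains possible at r4c8. So r4c8=8.
Step 11. [r1c1∈{2,3,4}] across row 1, 3 lands solely at r1c1. So r1c1=3.
Step 12. [r1c2∈{2,4,6}] row 1 places 4 nowhere but r1c2 ⇒ r1c2=4.
Step 13. [r7c3∈{2,5,6}] in row 7, 2 fits only at r7c3. So r7c3=2.
Step 14. [r6c1∈{2,5,7}] row 6 places 2 nowhere but r6c1 ⇒ r6c1=2.
Step 15. [r6c8∈{3}] r6c8's peers cover all but 3. So r6c8=3.
Step 16. [r9c9∈{3,6}] across col 9, 3 lands solely at r9c9 ⇒ r9c9=3.
Step 17. [r9c4∈{6}] r9c4's peers cover all but 6, so r9c4=6.
Step 18. [r6c3∈{5,8}] row 6 places 5 nowhere but r6c3, so r6c3=5.
Step 19. [r5c2∈{1,8}] across box 4, 8 lands solely at r5c2. So r5c2=8.
Step 20. [r9c2∈{5}] nothing but 5 survives at r9c2. So r9c2=5.
Step 21. [r5c4∈{1,3}] across row 5, 1 lands solely at r5c4 ⇒ r5c4=1.
Step 22. [r4c5∈{4,7}] 4 has one home in row 4: r4c5, so r4c5=4.
Step 23. [r8c7∈{8}] r8c7 has the single candidate 8. So r8c7=8.
Step 24. [r8c3∈{6}] r8c3 has the single candidate 6, so r8c3=6.
Step 25. [r2c1∈{5}] nothing but 5 survives at r2c1, so r2c1=5.
Step 26. [r2c2∈{2}] r2c2 has the single candidate 2. So r2c2=2.
Step 27. [r3c6∈{7}] r3c6's peers cover all but 7. So r3c6=7.
Step 28. [r9c1∈{4}] only 4 remains possible at r9c1, so r9c1=4.
Step 29. [r8c4∈{3}] r8c4 has the single candidate 3. So r8c4=3.
Step 30. [r3c2∈{6}] only 6 remains possible at r3c2 ⇒ r3c2=6.
Step 31. [r6c9∈{1}] only 1 remains possible at r6c9, so r6c9=1.
Step 32. [r1c6∈{2}] only 2 remains possible at r1c6. So r1c6=2.
Step 33. [r4c1∈{7}] r4c1 has the single candidate 7 ⇒ r4c1=7.
Step 34. [r2c7∈{3}] r2c7's peers cover all but 3. So r2c7=3.
Step 35. [r7c9∈{6}] only 6 remains possible at r7c9, so r7c9=6.
Step 36. [r6c4∈{8}] only 8 remains possible at r6c4 ⇒ r6c4=8.
Step 37. [r8c8∈{4}] nothing but 4 survives at r8c8, so r8c8=4.
Step 38. [r1c5∈{6}] r1c5 is down to just 6, so r1c5=6.
Step 39. [r7c7∈{5}] r7c7 has the single candidate 5 ⇒ r7c7=5.
Step 40. [r9c3∈{8}] only 8 remains possible at r9c3. So r9c3=8.
Step 41. [r4c2∈{1}] only 1 remains possible at r4c2, so r4c2=1.
Step 42. [r9c5∈{9}] nothing but 9 survives at r9c5, so r9c5=9.
Step 43. [r6c5∈{7}] only 7 remains possible at r6c5. So r6c5=7.
Step 44. [r5c6∈{3}] r5c6's peers cover all but 3, so r5c6=3.

Answer: 3 4 1 5 6 2 7 9 8 / 5 2 7 9 1 8 3 6 4 / 8 6 9 4 3 7 1 5 2 / 7 1 3 2 4 9 6 8 5 / 6 8 4 1 5 3 9 2 7 / 2 9 5 8 7 6 4 3 1 / 9 3 2 7 8 4 5 1 6 / 1 7 6 3 2 5 8 4 9 / 4 5 8 6 9 1 2 7 3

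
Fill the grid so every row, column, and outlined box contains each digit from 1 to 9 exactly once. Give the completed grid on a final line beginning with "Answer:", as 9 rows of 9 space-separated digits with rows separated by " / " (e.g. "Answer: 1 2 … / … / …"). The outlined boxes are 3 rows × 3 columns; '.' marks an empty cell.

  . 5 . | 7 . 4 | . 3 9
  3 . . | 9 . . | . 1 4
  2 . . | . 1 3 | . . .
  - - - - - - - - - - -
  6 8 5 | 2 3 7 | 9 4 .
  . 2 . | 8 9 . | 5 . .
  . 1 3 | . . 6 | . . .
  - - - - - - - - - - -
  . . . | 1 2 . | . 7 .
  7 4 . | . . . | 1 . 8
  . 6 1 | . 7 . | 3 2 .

Step 1. [r9c9∈{5}] r9c9 is down to just 5 ⇒ r9c9=5.
Step 2. [r3c3∈{4,6,7,8,9}] 4 has one home in row 3: r3c3, so r3c3=4.
Step 3. [r1c7∈{2,6,8}] row 1 places 2 nowhere but r1c7, so r1c7=2.
Step 4. [r7c9∈{6}] r7c9 has the single candidate 6. So r7c9=6.
Step 5. [r3c9∈{7}] nothing but 7 survives at r3c9, so r3c9=7.
Step 6. [r6c1∈{4,9}] across row 6, 9 lands solely at r6c1, so r6c1=9.
Step 7. [r9c1∈{8}] r9c1 has the single candidate 8, so r9c1=8.
Step 8. [r7c3∈{9}] only 9 remains possible at r7c3. So r7c3=9.
Step 9. [r3c8∈{5,6,8}] col 8 places 5 nowhere but r3c8. So r3c8=5.
Step 10. [r3c4∈{6}] r3c4's peers cover all but 6. So r3c4=6.
Step 11. [r1c5∈{8}] r1c5's peers cover all but 8 ⇒ r1c5=8.
Step 12. [r2c3∈{6,7,8}] across col 3, 8 lands solely at r2c3 ⇒ r2c3=8.
Step 13. [r2c5∈{5}] r2c5's peers cover all but 5. So r2c5=5.
Step 14. [r6c4∈{4,5}] 5 has one home in row 6: r6c4, so r6c4=5.
Step 15. [r8c6∈{5,9}] r8c6 is the only open cell in row 8 admitting 5. So r8c6=5.
Step 16. [r5c6∈{1}] r5c6 has the single candidate 1 ⇒ r5c6=1.
Step 17. [r3c7∈{8}] r3c7 is down to just 8. So r3c7=8.
Step 18. [r6c5∈{4}] nothing but 4 survives at r6c5 ⇒ r6c5=4.
Step 19. [r6c9∈{2}] r6c9's peers cover all but 2, so r6c9=2.
Step 20. [r7c1∈{5}] r7c1's peers cover all but 5. So r7c1=5.
Step 21. [r1c3∈{6}] nothing but 6 survives at r1c3, so r1c3=6.
Step 22. [r8c5∈{6}] r8c5 is down to just 6 ⇒ r8c5=6.
Step 23. [r8c8∈{9}] nothing but 9 survives at r8c8. So r8c8=9.
Step 24. [r9c6∈{9}] r9c6 has the single candidate 9 ⇒ r9c6=9.
Step 25. [r2c2∈{7}] nothing but 7 survives at r2c2, so r2c2=7.
Step 26. [r7c6∈{8}] only 8 remains possible at r7c6. So r7c6=8.
Step 27. [r5c3∈{7}] only 7 remains possible at r5c3 ⇒ r5c3=7.
Step 28. [r1c1∈{1}] r1c1's peers cover all but 1, so r1c1=1.
Step 29. [r5c9∈{3}] only 3 remains possible at r5c9. So r5c9=3.
Step 30. [r5c1∈{4}] nothing but 4 survives at r5c1 ⇒ r5c1=4.
Step 31. [r7c2∈{3}] r7c2's peers cover all but 3, so r7c2=3.
Step 32. [r2c7∈{6}] nothing but 6 survives at r2c7, so r2c7=6.
Step 33. [r2c6∈{2}] r2c6 is down to just 2, so r2c6=2.
Step 34. [r6c7∈{7}] nothing but 7 survives at r6c7, so r6c7=7.
Step 35. [r7c7∈{4}] nothing but 4 survives at r7c7. So r7c7=4.
Step 36. [r4c9∈{1}] nothing but 1 survives at r4c9, so r4c9=1.
Step 37. [r8c4∈{3}] r8c4 is down to just 3 ⇒ r8c4=3.
Step 38. [r3c2∈{9}] r3c2 has the single candidate 9 ⇒ r3c2=9.
Step 39. [r6c8∈{8}] r6c8 has the single candidate 8 ⇒ r6c8=8.
Step 40. [r9c4∈{4}] nothing but 4 survives at r9c4, so r9c4=4.
Step 41. [r5c8∈{6}] nothing but 6 survives at r5c8. So r5c8=6.
Step 42. [r8c3∈{2}] r8c3's peers cover all but 2 ⇒ r8c3=2.

Answer: 1 5 6 7 8 4 2 3 9 / 3 7 8 9 5 2 6 1 4 / 2 9 4 6 1 3 8 5 7 / 6 8 5 2 3 7 9 4 1 / 4 2 7 8 9 1 5 6 3 / 9 1 3 5 4 6 7 8 2 / 5 3 9 1 2 8 4 7 6 / 7 4 2 3 6 5 1 9 8 / 8 6 1 4 7 9 3 2 5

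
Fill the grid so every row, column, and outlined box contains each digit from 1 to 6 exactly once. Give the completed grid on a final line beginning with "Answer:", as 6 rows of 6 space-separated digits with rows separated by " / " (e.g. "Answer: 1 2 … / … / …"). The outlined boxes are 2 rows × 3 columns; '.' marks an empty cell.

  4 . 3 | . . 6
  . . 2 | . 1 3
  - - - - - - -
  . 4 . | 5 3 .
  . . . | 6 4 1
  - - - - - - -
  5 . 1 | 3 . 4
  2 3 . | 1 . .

Step 1. [r2c2∈{5,6}] 5 has one home in row 2: r2c2 ⇒ r2c2=5.
Step 2. [r3c3∈{6}] nothing but 6 survives at r3c3, so r3c3=6.
Step 3. [r5c5∈{2,6}] across row 5, 2 lands solely at r5c5. So r5c5=2.
Step 4. [r6c6∈{5}] nothing but 5 survives at r6c6, so r6c6=5.
Step 5. [r3c1∈{1}] r3c1's peers cover all but 1. So r3c1=1.
Step 6. [r6c5∈{6}] r6c5's peers cover all but 6. So r6c5=6.
Step 7. [r5c2∈{6}] only 6 remains possible at r5c2. So r5c2=6.
Step 8. [r1c2∈{1}] only 1 remains possible at r1c2. So r1c2=1.
Step 9. [r4c2∈{2}] nothing but 2 survives at r4c2 ⇒ r4c2=2.
Step 10. [r1c5∈{5}] r1c5 is down to just 5 ⇒ r1c5=5.
Step 11. [r6c3∈{4}] r6c3's peers cover all but 4 ⇒ r6c3=4.
Step 12. [r2c1∈{6}] only 6 remains possible at r2c1 ⇒ r2c1=6.
Step 13. [r3c6∈{2}] r3c6 has the single candidate 2, so r3c6=2.
Step 14. [r1c4∈{2}] r1c4 has the single candidate 2 ⇒ r1c4=2.
Step 15. [r4c1∈{3}] nothing but 3 survives at r4c1, so r4c1=3.
Step 16. [r2c4∈{4}] only 4 remains possible at r2c4. So r2c4=4.
Step 17. [r4c3∈{5}] r4c3 has the single candidate 5. So r4c3=5.

Answer: 4 1 3 2 5 6 / 6 5 2 4 1 3 / 1 4 6 5 3 2 / 3 2 5 6 4 1 / 5 6 1 3 2 4 / 2 3 4 1 6 5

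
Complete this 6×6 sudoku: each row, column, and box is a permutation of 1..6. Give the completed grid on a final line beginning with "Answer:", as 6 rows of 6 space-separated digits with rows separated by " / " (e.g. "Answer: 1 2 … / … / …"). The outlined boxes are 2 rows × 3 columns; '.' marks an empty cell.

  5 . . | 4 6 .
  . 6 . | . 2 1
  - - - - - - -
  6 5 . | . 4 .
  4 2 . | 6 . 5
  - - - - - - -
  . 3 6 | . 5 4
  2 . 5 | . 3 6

Step 1. [r4c3∈{1,3}] in row 4, 3 fits only at r4c3 ⇒ r4c3=3.
Step 2. [r6c4∈{1}] r6c4 has the single candidate 1. So r6c4=1.
Step 3. [r1c6∈{3}] only 3 remains possible at r1c6. So r1c6=3.
Step 4. [r3c6∈{2}] r3c6 is down to just 2. So r3c6=2.
Step 5. [r3c3∈{1}] nothing but 1 survives at r3c3, so r3c3=1.
Step 6. [r2c4∈{5}] nothing but 5 survives at r2c4 ⇒ r2c4=5.
Step 7. [r5c1∈{1}] r5c1's peers cover all but 1, so r5c1=1.
Step 8. [r2c3∈{4}] r2c3's peers cover all but 4 ⇒ r2c3=4.
Step 9. [r1c2∈{1}] nothing but 1 survives at r1c2, so r1c2=1.
Step 10. [r1c3∈{2}] r1c3's peers cover all but 2. So r1c3=2.
Step 11. [r4c5∈{1}] only 1 remains possible at r4c5, so r4c5=1.
Step 12. [r6c2∈{4}] r6c2 is down to just 4 ⇒ r6c2=4.
Step 13. [r5c4∈{2}] r5c4 has the single candidate 2. So r5c4=2.
Step 14. [r3c4∈{3}] r3c4 is down to just 3 ⇒ r3c4=3.
Step 15. [r2c1∈{3}] r2c1's peers cover all but 3 ⇒ r2c1=3.

Answer: 5 1 2 4 6 3 / 3 6 4 5 2 1 / 6 5 1 3 4 2 / 4 2 3 6 1 5 / 1 3 6 2 5 4 / 2 4 5 1 3 6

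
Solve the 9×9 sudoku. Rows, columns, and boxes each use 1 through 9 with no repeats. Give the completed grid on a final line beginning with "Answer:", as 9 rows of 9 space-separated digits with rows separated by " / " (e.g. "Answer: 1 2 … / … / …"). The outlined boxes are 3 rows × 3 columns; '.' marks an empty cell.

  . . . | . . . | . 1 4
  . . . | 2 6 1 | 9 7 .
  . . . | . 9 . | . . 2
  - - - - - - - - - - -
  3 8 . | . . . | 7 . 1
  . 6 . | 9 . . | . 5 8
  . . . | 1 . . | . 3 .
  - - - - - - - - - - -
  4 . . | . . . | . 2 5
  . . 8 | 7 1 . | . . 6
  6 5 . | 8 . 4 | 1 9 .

Step 1. [r7c5∈{3}] r7c5's peers cover all but 3, so r7c5=3.
Step 2. [r4c3∈{2,4,5,9}] r4c3 is the only open cell in row 4 admitting 9 ⇒ r4c3=9.
Step 3. [r8c6∈{2,5,9}] across row 8, 5 lands solely at r8c6 ⇒ r8c6=5.
Step 4. [r3c8∈{6,8}] across col 8, 8 lands solely at r3c8. So r3c8=8.
Step 5. [r3c4∈{3,4,5}] across box 2, 4 lands solely at r3c4 ⇒ r3c4=4.
Step 6. [r1c4∈{3,5}] 3 has one home in col 4: r1c4, so r1c4=3.
Step 7. [r1c5∈{5,7,8}] 5 has one home in box 2: r1c5 ⇒ r1c5=5.
Step 8. [r3c6∈{7}] r3c6 is down to just 7 ⇒ r3c6=7.
Step 9. [r4c8∈{4,6}] in col 8, 6 fits only at r4c8, so r4c8=6.
Step 10. [r4c6∈{2}] only 2 remains possible at r4c6, so r4c6=2.
Step 11. [r2c9∈{3}] r2c9 is down to just 3. So r2c9=3.
Step 12. [r9c3∈{2,3,7}] row 9 places 3 nowhere but r9c3 ⇒ r9c3=3.
Step 13. [r6c5∈{4,7,8}] r6c5 is the only open cell in col 5 admitting 8, so r6c5=8.
Step 14. [r3c7∈{5,6}] 5 has one home in col 7: r3c7 ⇒ r3c7=5.
Step 15. [r3c1∈{1}] only 1 remains possible at r3c1. So r3c1=1.
Step 16. [r5c3∈{1,2,4,7}] in row 5, 1 fits only at r5c3. So r5c3=1.
Step 17. [r7c3∈{7}] r7c3's peers cover all but 7, so r7c3=7.
Step 18. [r5c5∈{4,7}] 7 has one home in col 5: r5c5 ⇒ r5c5=7.
Step 19. [r5c1∈{2}] only 2 remains possible at r5c1 ⇒ r5c1=2.
Step 20. [r8c1∈{9}] r8c1 has the single candidate 9, so r8c1=9.
Step 21. [r1c3∈{2,6}] r1c3 is the only open cell in col 3 admitting 2 ⇒ r1c3=2.
Step 22. [r2c1∈{5,8}] across row 2, 8 lands solely at r2c1, so r2c1=8.
Step 23. [r2c2∈{4}] r2c2 has the single candidate 4. So r2c2=4.
Step 24. [r5c7∈{4}] r5c7 has the single candidate 4, so r5c7=4.
Step 25. [r6c1∈{5,7}] col 1 places 5 nowhere but r6c1 ⇒ r6c1=5.
Step 26. [r7c6∈{6,9}] r7c6 is the only open cell in row 7 admitting 9, so r7c6=9.
Step 27. [r1c1∈{7}] r1c1 is down to just 7. So r1c1=7.
Step 28. [r1c7∈{6}] r1c7's peers cover all but 6 ⇒ r1c7=6.
Step 29. [r2c3∈{5}] r2c3's peers cover all but 5, so r2c3=5.
Step 30. [r8c2∈{2}] r8c2 has the single candidate 2. So r8c2=2.
Step 31. [r1c6∈{8}] r1c6 is down to just 8 ⇒ r1c6=8.
Step 32. [r6c2∈{7}] nothing but 7 survives at r6c2. So r6c2=7.
Step 33. [r9c9∈{7}] only 7 remains possible at r9c9, so r9c9=7.
Step 34. [r4c5∈{4}] r4c5's peers cover all but 4 ⇒ r4c5=4.
Step 35. [r6c3∈{4}] r6c3's peers cover all but 4 ⇒ r6c3=4.
Step 36. [r1c2∈{9}] r1c2 is down to just 9. So r1c2=9.
Step 37. [r6c9∈{9}] only 9 remains possible at r6c9. So r6c9=9.
Step 38. [r7c2∈{1}] nothing but 1 survives at r7c2 ⇒ r7c2=1.
Step 39. [r4c4∈{5}] only 5 remains possible at r4c4 ⇒ r4c4=5.
Step 40. [r7c7∈{8}] only 8 remains possible at r7c7, so r7c7=8.
Step 41. [r5c6∈{3}] nothing but 3 survives at r5c6 ⇒ r5c6=3.
Step 42. [r8c7∈{3}] r8c7's peers cover all but 3, so r8c7=3.
Step 43. [r3c3∈{6}] r3c3 is down to just 6 ⇒ r3c3=6.
Step 44. [r8c8∈{4}] nothing but 4 survives at r8c8, so r8c8=4.
Step 45. [r6c6∈{6}] r6c6 has the single candidate 6, so r6c6=6.
Step 46. [r6c7∈{2}] r6c7 has the single candidate 2 ⇒ r6c7=2.
Step 47. [r7c4∈{6}] r7c4 is down to just 6, so r7c4=6.
Step 48. [r9c5∈{2}] r9c5 is down to just 2 ⇒ r9c5=2.
Step 49. [r3c2∈{3}] only 3 remains possible at r3c2. So r3c2=3.

Answer: 7 9 2 3 5 8 6 1 4 / 8 4 5 2 6 1 9 7 3 / 1 3 6 4 9 7 5 8 2 / 3 8 9 5 4 2 7 6 1 / 2 6 1 9 7 3 4 5 8 / 5 7 4 1 8 6 2 3 9 / 4 1 7 6 3 9 8 2 5 / 9 2 8 7 1 5 3 4 6 / 6 5 3 8 2 4 1 9 7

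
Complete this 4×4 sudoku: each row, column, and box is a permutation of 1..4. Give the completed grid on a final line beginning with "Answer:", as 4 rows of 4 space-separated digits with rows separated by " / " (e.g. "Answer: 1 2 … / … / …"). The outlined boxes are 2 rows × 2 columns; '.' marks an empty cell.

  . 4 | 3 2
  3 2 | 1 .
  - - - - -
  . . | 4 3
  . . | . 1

Step 1. [r3c1∈{1,2}] in row 3, 2 fits only at r3c1 ⇒ r3c1=2.
Step 2. [r3c2∈{1}] r3c2 is down to just 1. So r3c2=1.
Step 3. [r4c1∈{4}] only 4 remains possible at r4c1 ⇒ r4c1=4.
Step 4. [r1c1∈{1}] nothing but 1 survives at r1c1 ⇒ r1c1=1.
Step 5. [r4c3∈{2}] nothing but 2 survives at r4c3, so r4c3=2.
Step 6. [r4c2∈{3}] r4c2 has the single candidate 3 ⇒ r4c2=3.
Step 7. [r2c4∈{4}] r2c4's peers cover all but 4 ⇒ r2c4=4.

Answer: 1 4 3 2 / 3 2 1 4 / 2 1 4 3 / 4 3 2 1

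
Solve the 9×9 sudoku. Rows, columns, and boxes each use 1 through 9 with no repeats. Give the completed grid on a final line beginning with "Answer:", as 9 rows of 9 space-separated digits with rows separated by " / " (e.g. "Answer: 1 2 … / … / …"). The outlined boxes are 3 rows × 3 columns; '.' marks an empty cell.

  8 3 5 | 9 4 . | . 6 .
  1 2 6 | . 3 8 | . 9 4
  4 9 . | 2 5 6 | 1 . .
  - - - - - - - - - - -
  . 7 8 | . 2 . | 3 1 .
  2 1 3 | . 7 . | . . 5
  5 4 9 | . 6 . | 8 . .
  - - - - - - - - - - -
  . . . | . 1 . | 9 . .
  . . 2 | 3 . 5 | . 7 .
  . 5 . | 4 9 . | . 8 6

Step 1. [r9c7∈{2}] r9c7 has the single candidate 2, so r9c7=2.
Step 2. [r9c6∈{7}] r9c6 has the single candidate 7, so r9c6=7.
Step 3. [r7c1∈{3,6,7}] in col 1, 7 fits only at r7c1 ⇒ r7c1=7.
Step 4. [r5c8∈{4}] only 4 remains possible at r5c8 ⇒ r5c8=4.
Step 5. [r1c7∈{7}] r1c7 has the single candidate 7. So r1c7=7.
Step 6. [r3c8∈{3}] nothing but 3 survives at r3c8 ⇒ r3c8=3.
Step 7. [r8c5∈{8}] nothing but 8 survives at r8c5, so r8c5=8.
Step 8. [r8c2∈{6}] only 6 remains possible at r8c2 ⇒ r8c2=6.
Step 9. [r6c6∈{1,3}] 3 has one home in row 6: r6c6. So r6c6=3.
Step 10. [r6c8∈{2}] r6c8 is down to just 2, so r6c8=2.
Step 11. [r4c6∈{4,9}] r4c6 is the only open cell in row 4 admitting 4, so r4c6=4.
Step 12. [r3c9∈{8}] nothing but 8 survives at r3c9 ⇒ r3c9=8.
Step 13. [r2c4∈{7}] r2c4's peers cover all but 7, so r2c4=7.
Step 14. [r5c6∈{9}] r5c6's peers cover all but 9, so r5c6=9.
Step 15. [r6c4∈{1}] r6c4 has the single candidate 1, so r6c4=1.
Step 16. [r7c3∈{4}] r7c3's peers cover all but 4, so r7c3=4.
Step 17. [r3c3∈{7}] r3c3 has the single candidate 7. So r3c3=7.
Step 18. [r7c6∈{2}] only 2 remains possible at r7c6. So r7c6=2.
Step 19. [r9c1∈{3}] r9c1 is down to just 3, so r9c1=3.
Step 20. [r1c6∈{1}] r1c6's peers cover all but 1, so r1c6=1.
Step 21. [r4c4∈{5}] only 5 remains possible at r4c4 ⇒ r4c4=5.
Step 22. [r8c1∈{9}] only 9 remains possible at r8c1. So r8c1=9.
Step 23. [r1c9∈{2}] nothing but 2 survives at r1c9. So r1c9=2.
Step 24. [r2c7∈{5}] nothing but 5 survives at r2c7 ⇒ r2c7=5.
Step 25. [r7c4∈{6}] nothing but 6 survives at r7c4. So r7c4=6.
Step 26. [r5c7∈{6}] only 6 remains possible at r5c7. So r5c7=6.
Step 27. [r6c9∈{7}] r6c9's peers cover all but 7. So r6c9=7.
Step 28. [r9c3∈{1}] nothing but 1 survives at r9c3. So r9c3=1.
Step 29. [r8c9∈{1}] r8c9 is down to just 1 ⇒ r8c9=1.
Step 30. [r7c8∈{5}] r7c8's peers cover all but 5. So r7c8=5.
Step 31. [r7c2∈{8}] r7c2's peers cover all but 8 ⇒ r7c2=8.
Step 32. [r8c7∈{4}] r8c7's peers cover all but 4 ⇒ r8c7=4.
Step 33. [r4c9∈{9}] only 9 remains possible at r4c9, so r4c9=9.
Step 34. [r5c4∈{8}] r5c4's peers cover all but 8, so r5c4=8.
Step 35. [r7c9∈{3}] r7c9 has the single candidate 3. So r7c9=3.
Step 36. [r4c1∈{6}] r4c1 is down to just 6, so r4c1=6.

Answer: 8 3 5 9 4 1 7 6 2 / 1 2 6 7 3 8 5 9 4 / 4 9 7 2 5 6 1 3 8 / 6 7 8 5 2 4 3 1 9 / 2 1 3 8 7 9 6 4 5 / 5 4 9 1 6 3 8 2 7 / 7 8 4 6 1 2 9 5 3 / 9 6 2 3 8 5 4 7 1 / 3 5 1 4 9 7 2 8 6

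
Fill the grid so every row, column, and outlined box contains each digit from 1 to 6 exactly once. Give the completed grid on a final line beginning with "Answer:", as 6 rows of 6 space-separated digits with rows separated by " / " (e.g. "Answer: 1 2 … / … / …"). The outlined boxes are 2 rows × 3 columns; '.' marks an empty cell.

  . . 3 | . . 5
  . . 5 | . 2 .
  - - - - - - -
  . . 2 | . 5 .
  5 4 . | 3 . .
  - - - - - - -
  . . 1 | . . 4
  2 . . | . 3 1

Step 1. [r3c6∈{6}] r3c6 is down to just 6. So r3c6=6.
Step 2. [r5c5∈{6}] r5c5 has the single candidate 6 ⇒ r5c5=6.
Step 3. [r1c5∈{1,4}] 4 has one home in col 5: r1c5, so r1c5=4.
Step 4. [r2c1∈{1,4,6}] in row 2, 4 fits only at r2c1, so r2c1=4.
Step 5. [r1c1∈{1,6}] r1c1 is the only open cell in col 1 admitting 6, so r1c1=6.
Step 6. [r3c1∈{1,3}] in col 1, 1 fits only at r3c1. So r3c1=1.
Step 7. [r6c2∈{5,6}] col 2 places 6 nowhere but r6c2 ⇒ r6c2=6.
Step 8. [r5c2∈{3,5}] col 2 places 5 nowhere but r5c2 ⇒ r5c2=5.
Step 9. [r2c2∈{1}] nothing but 1 survives at r2c2. So r2c2=1.
Step 10. [r1c2∈{2}] r1c2 has the single candidate 2 ⇒ r1c2=2.
Step 11. [r3c4∈{4}] r3c4's peers cover all but 4 ⇒ r3c4=4.
Step 12. [r5c1∈{3}] r5c1 is down to just 3 ⇒ r5c1=3.
Step 13. [r4c6∈{2}] r4c6 has the single candidate 2, so r4c6=2.
Step 14. [r1c4∈{1}] nothing but 1 survives at r1c4. So r1c4=1.
Step 15. [r2c6∈{3}] r2c6 has the single candidate 3. So r2c6=3.
Step 16. [r5c4∈{2}] only 2 remains possible at r5c4 ⇒ r5c4=2.
Step 17. [r6c3∈{4}] r6c3 is down to just 4, so r6c3=4.
Step 18. [r6c4∈{5}] r6c4 is down to just 5. So r6c4=5.
Step 19. [r4c5∈{1}] r4c5 is down to just 1 ⇒ r4c5=1.
Step 20. [r2c4∈{6}] nothing but 6 survives at r2c4, so r2c4=6.
Step 21. [r4c3∈{6}] r4c3 is down to just 6, so r4c3=6.
Step 22. [r3c2∈{3}] only 3 remains possible at r3c2. So r3c2=3.

Answer: 6 2 3 1 4 5 / 4 1 5 6 2 3 / 1 3 2 4 5 6 / 5 4 6 3 1 2 / 3 5 1 2 6 4 / 2 6 4 5 3 1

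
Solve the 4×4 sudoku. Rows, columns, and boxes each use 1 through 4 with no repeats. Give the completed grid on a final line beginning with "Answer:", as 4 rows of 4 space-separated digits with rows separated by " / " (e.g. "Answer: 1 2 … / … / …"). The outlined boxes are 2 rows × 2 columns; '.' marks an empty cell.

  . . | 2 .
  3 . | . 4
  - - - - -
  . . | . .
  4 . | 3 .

Step 1. [r1c1∈{1}] r1c1 is down to just 1 ⇒ r1c1=1.
Step 2. [r3c1∈{2}] r3c1 is down to just 2 ⇒ r3c1=2.
Step 3. [r3c4∈{1}] r3c4's peers cover all but 1, so r3c4=1.
Step 4. [r2c3∈{1}] nothing but 1 survives at r2c3, so r2c3=1.
Step 5. [r4c2∈{1}] only 1 remains possible at r4c2. So r4c2=1.
Step 6. [r1c4∈{3}] r1c4 is down to just 3 ⇒ r1c4=3.
Step 7. [r4c4∈{2}] only 2 remains possible at r4c4 ⇒ r4c4=2.
Step 8. [r3c2∈{3}] r3c2's peers cover all but 3, so r3c2=3.
Step 9. [r1c2∈{4}] r1c2 has the single candidate 4, so r1c2=4.
Step 10. [r3c3∈{4}] r3c3 is down to just 4 ⇒ r3c3=4.
Step 11. [r2c2∈{2}] r2c2's peers cover all but 2 ⇒ r2c2=2.

Answer: 1 4 2 3 / 3 2 1 4 / 2 3 4 1 / 4 1 3 2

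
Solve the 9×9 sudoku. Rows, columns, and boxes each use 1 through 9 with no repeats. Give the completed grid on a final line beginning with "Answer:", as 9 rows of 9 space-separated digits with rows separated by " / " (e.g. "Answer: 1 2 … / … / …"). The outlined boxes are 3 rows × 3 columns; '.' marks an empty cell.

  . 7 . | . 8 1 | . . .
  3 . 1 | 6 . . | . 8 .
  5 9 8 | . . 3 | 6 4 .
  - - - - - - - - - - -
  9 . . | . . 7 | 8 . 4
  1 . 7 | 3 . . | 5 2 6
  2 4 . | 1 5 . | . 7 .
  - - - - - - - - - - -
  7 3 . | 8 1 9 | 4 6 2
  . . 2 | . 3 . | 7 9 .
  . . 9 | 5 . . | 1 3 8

Step 1. [r9c2∈{6}] r9c2's peers cover all but 6, so r9c2=6.
Step 2. [r1c4∈{2,4,9}] 9 has one home in col 4: r1c4. So r1c4=9.
Step 3. [r8c4∈{4}] only 4 remains possible at r8c4, so r8c4=4.
Step 4. [r3c4∈{2,7}] in col 4, 7 fits only at r3c4. So r3c4=7.
Step 5. [r3c5∈{2}] nothing but 2 survives at r3c5, so r3c5=2.
Step 6. [r4c3∈{3,5,6}] r4c3 is the only open cell in row 4 admitting 3 ⇒ r4c3=3.
Step 7. [r8c9∈{5}] nothing but 5 survives at r8c9 ⇒ r8c9=5.
Step 8. [r6c6∈{6,8}] in row 6, 8 fits only at r6c6. So r6c6=8.
Step 9. [r1c1∈{4,6}] across col 1, 6 lands solely at r1c1 ⇒ r1c1=6.
Step 10. [r1c9∈{3}] r1c9's peers cover all but 3, so r1c9=3.
Step 11. [r6c9∈{9}] only 9 remains possible at r6c9 ⇒ r6c9=9.
Step 12. [r2c5∈{4}] only 4 remains possible at r2c5, so r2c5=4.
Step 13. [r2c7∈{2,9}] r2c7 is the only open cell in row 2 admitting 9 ⇒ r2c7=9.
Step 14. [r5c2∈{8}] nothing but 8 survives at r5c2 ⇒ r5c2=8.
Step 15. [r8c1∈{8}] r8c1 is down to just 8 ⇒ r8c1=8.
Step 16. [r4c4∈{2}] nothing but 2 survives at r4c4, so r4c4=2.
Step 17. [r6c3∈{6}] only 6 remains possible at r6c3 ⇒ r6c3=6.
Step 18. [r3c9∈{1}] nothing but 1 survives at r3c9 ⇒ r3c9=1.
Step 19. [r1c8∈{5}] r1c8's peers cover all but 5 ⇒ r1c8=5.
Step 20. [r6c7∈{3}] r6c7 has the single candidate 3, so r6c7=3.
Step 21. [r9c1∈{4}] r9c1's peers cover all but 4 ⇒ r9c1=4.
Step 22. [r5c5∈{9}] nothing but 9 survives at r5c5. So r5c5=9.
Step 23. [r2c6∈{5}] r2c6's peers cover all but 5 ⇒ r2c6=5.
Step 24. [r9c6∈{2}] r9c6 is down to just 2 ⇒ r9c6=2.
Step 25. [r4c5∈{6}] r4c5 has the single candidate 6, so r4c5=6.
Step 26. [r5c6∈{4}] r5c6 has the single candidate 4, so r5c6=4.
Step 27. [r8c2∈{1}] r8c2 has the single candidate 1, so r8c2=1.
Step 28. [r1c7∈{2}] r1c7 is down to just 2, so r1c7=2.
Step 29. [r8c6∈{6}] r8c6 is down to just 6. So r8c6=6.
Step 30. [r7c3∈{5}] only 5 remains possible at r7c3, so r7c3=5.
Step 31. [r1c3∈{4}] only 4 remains possible at r1c3 ⇒ r1c3=4.
Step 32. [r9c5∈{7}] nothing but 7 survives at r9c5 ⇒ r9c5=7.
Step 33. [r2c2∈{2}] only 2 remains possible at r2c2, so r2c2=2.
Step 34. [r4c2∈{5}] only 5 remains possible at r4c2, so r4c2=5.
Step 35. [r4c8∈{1}] only 1 remains possible at r4c8 ⇒ r4c8=1.
Step 36. [r2c9∈{7}] r2c9 is down to just 7, so r2c9=7.

Answer: 6 7 4 9 8 1 2 5 3 / 3 2 1 6 4 5 9 8 7 / 5 9 8 7 2 3 6 4 1 / 9 5 3 2 6 7 8 1 4 / 1 8 7 3 9 4 5 2 6 / 2 4 6 1 5 8 3 7 9 / 7 3 5 8 1 9 4 6 2 / 8 1 2 4 3 6 7 9 5 / 4 6 9 5 7 2 1 3 8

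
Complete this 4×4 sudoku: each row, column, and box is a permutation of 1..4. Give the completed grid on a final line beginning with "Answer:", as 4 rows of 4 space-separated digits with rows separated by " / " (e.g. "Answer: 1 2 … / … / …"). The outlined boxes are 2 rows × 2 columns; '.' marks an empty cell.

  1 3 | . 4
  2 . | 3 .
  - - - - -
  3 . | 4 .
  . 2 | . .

Step 1. [r2c4∈{1}] r2c4 is down to just 1. So r2c4=1.
Step 2. [r4c4∈{3}] r4c4 has the single candidate 3 ⇒ r4c4=3.
Step 3. [r3c4∈{2}] r3c4 is down to just 2. So r3c4=2.
Step 4. [r4c1∈{4}] r4c1 is down to just 4 ⇒ r4c1=4.
Step 5. [r1c3∈{2}] nothing but 2 survives at r1c3 ⇒ r1c3=2.
Step 6. [r3c2∈{1}] only 1 remains possible at r3c2, so r3c2=1.
Step 7. [r4c3∈{1}] r4c3 has the single candidate 1, so r4c3=1.
Step 8. [r2c2∈{4}] r2c2's peers cover all but 4. So r2c2=4.

Answer: 1 3 2 4 / 2 4 3 1 / 3 1 4 2 / 4 2 1 3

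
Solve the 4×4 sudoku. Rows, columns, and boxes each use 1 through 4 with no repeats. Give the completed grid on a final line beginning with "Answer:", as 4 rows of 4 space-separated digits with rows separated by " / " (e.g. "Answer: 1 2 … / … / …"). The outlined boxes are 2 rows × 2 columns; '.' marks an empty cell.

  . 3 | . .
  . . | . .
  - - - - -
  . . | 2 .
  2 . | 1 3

Step 1. [r1c3∈{4}] nothing but 4 survives at r1c3. So r1c3=4.
Step 2. [r1c1∈{1}] r1c1's peers cover all but 1 ⇒ r1c1=1.
Step 3. [r4c2∈{4}] nothing but 4 survives at r4c2 ⇒ r4c2=4.
Step 4. [r2c2∈{2}] r2c2 has the single candidate 2, so r2c2=2.
Step 5. [r1c4∈{2}] r1c4 is down to just 2 ⇒ r1c4=2.
Step 6. [r2c1∈{4}] r2c1 is down to just 4 ⇒ r2c1=4.
Step 7. [r3c4∈{4}] only 4 remains possible at r3c4 ⇒ r3c4=4.
Step 8. [r2c3∈{3}] nothing but 3 survives at r2c3 ⇒ r2c3=3.
Step 9. [r3c1∈{3}] r3c1's peers cover all but 3 ⇒ r3c1=3.
Step 10. [r3c2∈{1}] r3c2's peers cover all but 1. So r3c2=1.
Step 11. [r2c4∈{1}] r2c4 has the single candidate 1 ⇒ r2c4=1.

Answer: 1 3 4 2 / 4 2 3 1 / 3 1 2 4 / 2 4 1 3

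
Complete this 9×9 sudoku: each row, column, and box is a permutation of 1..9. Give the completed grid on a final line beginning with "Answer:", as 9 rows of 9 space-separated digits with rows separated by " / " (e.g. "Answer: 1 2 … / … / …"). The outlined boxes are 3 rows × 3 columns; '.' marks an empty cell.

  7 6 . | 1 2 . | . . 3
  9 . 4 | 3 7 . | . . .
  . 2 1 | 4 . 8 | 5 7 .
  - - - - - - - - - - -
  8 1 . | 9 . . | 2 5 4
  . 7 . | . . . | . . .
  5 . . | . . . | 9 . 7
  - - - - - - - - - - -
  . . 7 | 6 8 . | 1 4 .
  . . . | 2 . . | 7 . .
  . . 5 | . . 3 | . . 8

Step 1. [r5c7∈{3,6,8}] across col 7, 3 lands solely at r5c7. So r5c7=3.
Step 2. [r1c6∈{5,9}] row 1 places 5 nowhere but r1c6. So r1c6=5.
Step 3. [r2c6∈{6}] only 6 remains possible at r2c6, so r2c6=6.
Step 4. [r8c8∈{3,6,9}] col 8 places 3 nowhere but r8c8, so r8c8=3.
Step 5. [r7c6∈{9}] nothing but 9 survives at r7c6. So r7c6=9.
Step 6. [r8c5∈{1,4,5}] box 8 places 5 nowhere but r8c5 ⇒ r8c5=5.
Step 7. [r1c3∈{8}] r1c3 is down to just 8, so r1c3=8.
Step 8. [r9c7∈{6}] only 6 remains possible at r9c7 ⇒ r9c7=6.
Step 9. [r8c9∈{9}] r8c9's peers cover all but 9. So r8c9=9.
Step 10. [r8c3∈{6}] r8c3 is down to just 6 ⇒ r8c3=6.
Step 11. [r5c1∈{2,4,6}] r5c1 is the only open cell in col 1 admitting 6. So r5c1=6.
Step 12. [r5c9∈{1}] r5c9 has the single candidate 1 ⇒ r5c9=1.
Step 13. [r6c2∈{3,4}] across box 4, 4 lands solely at r6c2 ⇒ r6c2=4.
Step 14. [r9c8∈{2}] r9c8's peers cover all but 2. So r9c8=2.
Step 15. [r5c8∈{8}] only 8 remains possible at r5c8, so r5c8=8.
Step 16. [r4c5∈{3,6}] in row 4, 6 fits only at r4c5. So r4c5=6.
Step 17. [r6c5∈{1,3}] col 5 places 3 nowhere but r6c5 ⇒ r6c5=3.
Step 18. [r9c5∈{1,4}] r9c5 is the only open cell in col 5 admitting 1. So r9c5=1.
Step 19. [r6c3∈{2}] r6c3 has the single candidate 2. So r6c3=2.
Step 20. [r8c6∈{4}] only 4 remains possible at r8c6. So r8c6=4.
Step 21. [r7c2∈{3}] nothing but 3 survives at r7c2, so r7c2=3.
Step 22. [r5c6∈{2}] nothing but 2 survives at r5c6, so r5c6=2.
Step 23. [r3c5∈{9}] nothing but 9 survives at r3c5 ⇒ r3c5=9.
Step 24. [r7c9∈{5}] r7c9 is down to just 5. So r7c9=5.
Step 25. [r5c4∈{5}] r5c4 has the single candidate 5 ⇒ r5c4=5.
Step 26. [r8c1∈{1}] r8c1 is down to just 1. So r8c1=1.
Step 27. [r6c6∈{1}] r6c6 is down to just 1, so r6c6=1.
Step 28. [r3c1∈{3}] only 3 remains possible at r3c1. So r3c1=3.
Step 29. [r2c8∈{1}] r2c8 is down to just 1. So r2c8=1.
Step 30. [r4c3∈{3}] r4c3 has the single candidate 3, so r4c3=3.
Step 31. [r2c9∈{2}] r2c9 is down to just 2 ⇒ r2c9=2.
Step 32. [r2c7∈{8}] r2c7 is down to just 8. So r2c7=8.
Step 33. [r5c3∈{9}] only 9 remains possible at r5c3 ⇒ r5c3=9.
Step 34. [r9c1∈{4}] r9c1 has the single candidate 4, so r9c1=4.
Step 35. [r1c8∈{9}] only 9 remains possible at r1c8, so r1c8=9.
Step 36. [r6c4∈{8}] r6c4's peers cover all but 8, so r6c4=8.
Step 37. [r3c9∈{6}] r3c9's peers cover all but 6, so r3c9=6.
Step 38. [r5c5∈{4}] r5c5 is down to just 4. So r5c5=4.
Step 39. [r7c1∈{2}] only 2 remains possible at r7c1 ⇒ r7c1=2.
Step 40. [r9c2∈{9}] nothing but 9 survives at r9c2. So r9c2=9.
Step 41. [r1c7∈{4}] nothing but 4 survives at r1c7 ⇒ r1c7=4.
Step 42. [r2c2∈{5}] r2c2's peers cover all but 5, so r2c2=5.
Step 43. [r4c6∈{7}] only 7 remains possible at r4c6, so r4c6=7.
Step 44. [r6c8∈{6}] only 6 remains possible at r6c8, so r6c8=6.
Step 45. [r9c4∈{7}] only 7 remains possible at r9c4, so r9c4=7.
Step 46. [r8c2∈{8}] r8c2 has the single candidate 8, so r8c2=8.

Answer: 7 6 8 1 2 5 4 9 3 / 9 5 4 3 7 6 8 1 2 / 3 2 1 4 9 8 5 7 6 / 8 1 3 9 6 7 2 5 4 / 6 7 9 5 4 2 3 8 1 / 5 4 2 8 3 1 9 6 7 / 2 3 7 6 8 9 1 4 5 / 1 8 6 2 5 4 7 3 9 / 4 9 5 7 1 3 6 2 8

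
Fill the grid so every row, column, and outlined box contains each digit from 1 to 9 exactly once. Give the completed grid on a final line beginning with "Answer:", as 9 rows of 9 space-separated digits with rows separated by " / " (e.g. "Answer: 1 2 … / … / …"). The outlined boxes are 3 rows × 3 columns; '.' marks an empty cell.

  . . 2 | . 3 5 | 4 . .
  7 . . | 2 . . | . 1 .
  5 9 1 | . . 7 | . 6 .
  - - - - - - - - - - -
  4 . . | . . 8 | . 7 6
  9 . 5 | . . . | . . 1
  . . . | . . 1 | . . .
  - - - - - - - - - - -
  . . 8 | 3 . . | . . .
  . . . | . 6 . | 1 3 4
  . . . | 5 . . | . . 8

Step 1. [r4c3∈{3}] r4c3 is down to just 3. So r4c3=3.
Step 2. [r8c1∈{2}] only 2 remains possible at r8c1, so r8c1=2.
Step 3. [r8c6∈{9}] nothing but 9 survives at r8c6 ⇒ r8c6=9.
Step 4. [r8c3∈{7}] only 7 remains possible at r8c3. So r8c3=7.
Step 5. [r6c3∈{6}] r6c3 has the single candidate 6, so r6c3=6.
Step 6. [r2c2∈{3,4,6,8}] in box 1, 3 fits only at r2c2. So r2c2=3.
Step 7. [r4c4∈{9}] r4c4's peers cover all but 9 ⇒ r4c4=9.
Step 8. [r6c1∈{8}] only 8 remains possible at r6c1 ⇒ r6c1=8.
Step 9. [r5c6∈{2,3,4,6}] across col 6, 3 lands solely at r5c6, so r5c6=3.
Step 10. [r1c1∈{6}] r1c1 has the single candidate 6, so r1c1=6.
Step 11. [r2c5∈{4,8,9}] col 5 places 9 nowhere but r2c5 ⇒ r2c5=9.
Step 12. [r2c7∈{5,8}] row 2 places 8 nowhere but r2c7. So r2c7=8.
Step 13. [r5c7∈{2}] r5c7 is down to just 2, so r5c7=2.
Step 14. [r4c7∈{5}] r4c7's peers cover all but 5 ⇒ r4c7=5.
Step 15. [r1c8∈{9}] r1c8 has the single candidate 9, so r1c8=9.
Step 16. [r7c1∈{1}] only 1 remains possible at r7c1. So r7c1=1.
Step 17. [r4c5∈{2}] r4c5 has the single candidate 2 ⇒ r4c5=2.
Step 18. [r5c2∈{7}] r5c2 has the single candidate 7 ⇒ r5c2=7.
Step 19. [r5c5∈{4}] r5c5 has the single candidate 4, so r5c5=4.
Step 20. [r7c5∈{7}] r7c5 is down to just 7, so r7c5=7.
Step 21. [r7c8∈{2,5}] r7c8 is the only open cell in col 8 admitting 5, so r7c8=5.
Step 22. [r3c4∈{4,8}] 4 has one home in row 3: r3c4. So r3c4=4.
Step 23. [r9c7∈{6,7,9}] row 9 places 7 nowhere but r9c7, so r9c7=7.
Step 24. [r3c7∈{3}] r3c7 has the single candidate 3. So r3c7=3.
Step 25. [r9c8∈{2}] r9c8 is down to just 2. So r9c8=2.
Step 26. [r9c6∈{4}] r9c6 has the single candidate 4 ⇒ r9c6=4.
Step 27. [r7c7∈{6,9}] across col 7, 6 lands solely at r7c7. So r7c7=6.
Step 28. [r7c9∈{9}] r7c9 has the single candidate 9 ⇒ r7c9=9.
Step 29. [r8c4∈{8}] nothing but 8 survives at r8c4, so r8c4=8.
Step 30. [r6c8∈{4}] nothing but 4 survives at r6c8 ⇒ r6c8=4.
Step 31. [r4c2∈{1}] nothing but 1 survives at r4c2. So r4c2=1.
Step 32. [r6c5∈{5}] r6c5's peers cover all but 5, so r6c5=5.
Step 33. [r6c4∈{7}] r6c4 has the single candidate 7. So r6c4=7.
Step 34. [r7c2∈{4}] r7c2 has the single candidate 4 ⇒ r7c2=4.
Step 35. [r3c5∈{8}] r3c5 is down to just 8. So r3c5=8.
Step 36. [r6c9∈{3}] only 3 remains possible at r6c9. So r6c9=3.
Step 37. [r5c8∈{8}] r5c8's peers cover all but 8, so r5c8=8.
Step 38. [r1c4∈{1}] nothing but 1 survives at r1c4 ⇒ r1c4=1.
Step 39. [r9c3∈{9}] only 9 remains possible at r9c3. So r9c3=9.
Step 40. [r7c6∈{2}] r7c6 has the single candidate 2 ⇒ r7c6=2.
Step 41. [r2c3∈{4}] nothing but 4 survives at r2c3, so r2c3=4.
Step 42. [r9c5∈{1}] r9c5 has the single candidate 1. So r9c5=1.
Step 43. [r2c6∈{6}] only 6 remains possible at r2c6, so r2c6=6.
Step 44. [r1c2∈{8}] only 8 remains possible at r1c2. So r1c2=8.
Step 45. [r9c1∈{3}] r9c1 is down to just 3. So r9c1=3.
Step 46. [r1c9∈{7}] r1c9 has the single candidate 7. So r1c9=7.
Step 47. [r8c2∈{5}] r8c2's peers cover all but 5 ⇒ r8c2=5.
Step 48. [r3c9∈{2}] r3c9's peers cover all but 2 ⇒ r3c9=2.
Step 49. [r9c2∈{6}] r9c2 is down to just 6. So r9c2=6.
Step 50. [r6c2∈{2}] only 2 remains possible at r6c2. So r6c2=2.
Step 51. [r6c7∈{9}] r6c7 is down to just 9. So r6c7=9.
Step 52. [r2c9∈{5}] r2c9's peers cover all but 5. So r2c9=5.
Step 53. [r5c4∈{6}] nothing but 6 survives at r5c4 ⇒ r5c4=6.

Answer: 6 8 2 1 3 5 4 9 7 / 7 3 4 2 9 6 8 1 5 / 5 9 1 4 8 7 3 6 2 / 4 1 3 9 2 8 5 7 6 / 9 7 5 6 4 3 2 8 1 / 8 2 6 7 5 1 9 4 3 / 1 4 8 3 7 2 6 5 9 / 2 5 7 8 6 9 1 3 4 / 3 6 9 5 1 4 7 2 8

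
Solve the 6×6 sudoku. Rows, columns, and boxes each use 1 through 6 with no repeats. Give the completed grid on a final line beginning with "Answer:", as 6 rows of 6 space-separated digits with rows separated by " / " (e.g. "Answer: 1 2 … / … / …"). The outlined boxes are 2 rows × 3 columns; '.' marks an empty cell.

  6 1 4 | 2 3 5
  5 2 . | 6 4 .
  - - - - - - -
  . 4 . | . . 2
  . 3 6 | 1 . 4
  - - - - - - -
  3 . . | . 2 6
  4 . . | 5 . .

Step 1. [r3c3∈{1,5}] across box 3, 5 lands solely at r3c3. So r3c3=5.
Step 2. [r6c5∈{1}] r6c5's peers cover all but 1. So r6c5=1.
Step 3. [r5c3∈{1}] r5c3's peers cover all but 1 ⇒ r5c3=1.
Step 4. [r6c2∈{6}] r6c2's peers cover all but 6. So r6c2=6.
Step 5. [r6c6∈{3}] nothing but 3 survives at r6c6 ⇒ r6c6=3.
Step 6. [r5c2∈{5}] nothing but 5 survives at r5c2, so r5c2=5.
Step 7. [r4c5∈{5}] only 5 remains possible at r4c5, so r4c5=5.
Step 8. [r2c3∈{3}] nothing but 3 survives at r2c3, so r2c3=3.
Step 9. [r3c5∈{6}] r3c5 is down to just 6. So r3c5=6.
Step 10. [r3c1∈{1}] nothing but 1 survives at r3c1 ⇒ r3c1=1.
Step 11. [r3c4∈{3}] r3c4's peers cover all but 3 ⇒ r3c4=3.
Step 12. [r4c1∈{2}] nothing but 2 survives at r4c1, so r4c1=2.
Step 13. [r6c3∈{2}] r6c3 has the single candidate 2, so r6c3=2.
Step 14. [r2c6∈{1}] r2c6 is down to just 1, so r2c6=1.
Step 15. [r5c4∈{4}] r5c4 is down to just 4 ⇒ r5c4=4.

Answer: 6 1 4 2 3 5 / 5 2 3 6 4 1 / 1 4 5 3 6 2 / 2 3 6 1 5 4 / 3 5 1 4 2 6 / 4 6 2 5 1 3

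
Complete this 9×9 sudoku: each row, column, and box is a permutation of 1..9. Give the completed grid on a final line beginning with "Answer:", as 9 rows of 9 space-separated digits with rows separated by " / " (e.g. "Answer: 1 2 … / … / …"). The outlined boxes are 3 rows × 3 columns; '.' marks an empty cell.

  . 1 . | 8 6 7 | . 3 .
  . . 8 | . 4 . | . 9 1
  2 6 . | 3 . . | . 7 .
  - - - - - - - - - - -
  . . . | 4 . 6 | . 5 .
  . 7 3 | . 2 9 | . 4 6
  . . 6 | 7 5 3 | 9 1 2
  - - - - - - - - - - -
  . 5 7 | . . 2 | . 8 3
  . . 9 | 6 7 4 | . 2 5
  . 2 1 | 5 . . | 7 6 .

Step 1. [r4c5∈{1,8}] across box 5, 8 lands solely at r4c5, so r4c5=8.
Step 2. [r1c9∈{4}] r1c9 has the single candidate 4 ⇒ r1c9=4.
Step 3. [r5c1∈{1,5,8}] r5c1 is the only open cell in row 5 admitting 5, so r5c1=5.
Step 4. [r9c1∈{3,4,8}] 4 has one home in row 9: r9c1 ⇒ r9c1=4.
Step 5. [r3c5∈{1,9}] row 3 places 9 nowhere but r3c5, so r3c5=9.
Step 6. [r1c7∈{2,5}] r1c7 is the only open cell in row 1 admitting 2 ⇒ r1c7=2.
Step 7. [r2c2∈{3}] r2c2's peers cover all but 3 ⇒ r2c2=3.
Step 8. [r7c5∈{1}] only 1 remains possible at r7c5 ⇒ r7c5=1.
Step 9. [r2c6∈{5}] only 5 remains possible at r2c6. So r2c6=5.
Step 10. [r6c1∈{8}] only 8 remains possible at r6c1 ⇒ r6c1=8.
Step 11. [r3c7∈{5,8}] col 7 places 5 nowhere but r3c7. So r3c7=5.
Step 12. [r4c1∈{1,9}] r4c1 is the only open cell in row 4 admitting 1, so r4c1=1.
Step 13. [r9c6∈{8}] r9c6 has the single candidate 8 ⇒ r9c6=8.
Step 14. [r5c4∈{1}] nothing but 1 survives at r5c4. So r5c4=1.
Step 15. [r4c9∈{7}] only 7 remains possible at r4c9. So r4c9=7.
Step 16. [r3c9∈{8}] nothing but 8 survives at r3c9, so r3c9=8.
Step 17. [r6c2∈{4}] r6c2's peers cover all but 4 ⇒ r6c2=4.
Step 18. [r3c6∈{1}] only 1 remains possible at r3c6, so r3c6=1.
Step 19. [r9c5∈{3}] r9c5's peers cover all but 3, so r9c5=3.
Step 20. [r5c7∈{8}] only 8 remains possible at r5c7, so r5c7=8.
Step 21. [r3c3∈{4}] only 4 remains possible at r3c3 ⇒ r3c3=4.
Step 22. [r1c3∈{5}] r1c3's peers cover all but 5 ⇒ r1c3=5.
Step 23. [r4c7∈{3}] r4c7 has the single candidate 3. So r4c7=3.
Step 24. [r7c7∈{4}] only 4 remains possible at r7c7. So r7c7=4.
Step 25. [r2c1∈{7}] nothing but 7 survives at r2c1, so r2c1=7.
Step 26. [r7c1∈{6}] r7c1 has the single candidate 6, so r7c1=6.
Step 27. [r8c7∈{1}] r8c7 has the single candidate 1, so r8c7=1.
Step 28. [r9c9∈{9}] nothing but 9 survives at r9c9 ⇒ r9c9=9.
Step 29. [r8c2∈{8}] nothing but 8 survives at r8c2 ⇒ r8c2=8.
Step 30. [r4c3∈{2}] r4c3 is down to just 2 ⇒ r4c3=2.
Step 31. [r7c4∈{9}] nothing but 9 survives at r7c4. So r7c4=9.
Step 32. [r2c4∈{2}] only 2 remains possible at r2c4. So r2c4=2.
Step 33. [r1c1∈{9}] only 9 remains possible at r1c1, so r1c1=9.
Step 34. [r2c7∈{6}] r2c7 is down to just 6 ⇒ r2c7=6.
Step 35. [r8c1∈{3}] r8c1 has the single candidate 3, so r8c1=3.
Step 36. [r4c2∈{9}] r4c2 has the single candidate 9, so r4c2=9.

Answer: 9 1 5 8 6 7 2 3 4 / 7 3 8 2 4 5 6 9 1 / 2 6 4 3 9 1 5 7 8 / 1 9 2 4 8 6 3 5 7 / 5 7 3 1 2 9 8 4 6 / 8 4 6 7 5 3 9 1 2 / 6 5 7 9 1 2 4 8 3 / 3 8 9 6 7 4 1 2 5 / 4 2 1 5 3 8 7 6 9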